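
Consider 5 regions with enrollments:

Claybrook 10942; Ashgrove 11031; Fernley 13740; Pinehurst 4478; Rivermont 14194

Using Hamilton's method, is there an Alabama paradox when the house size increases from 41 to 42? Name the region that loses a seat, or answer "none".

At 41 seats: Claybrook 8, Ashgrove 8, Fernley 10, Pinehurst 4, Rivermont 11.
At 42 seats: Claybrook 8, Ashgrove 9, Fernley 11, Pinehurst 3, Rivermont 11.
Pinehurst drops from 4 to 3.

Pinehurst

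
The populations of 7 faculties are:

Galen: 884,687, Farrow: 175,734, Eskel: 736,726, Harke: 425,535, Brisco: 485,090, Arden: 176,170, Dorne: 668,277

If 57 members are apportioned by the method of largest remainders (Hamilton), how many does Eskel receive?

Standard divisor: 3552219 ÷ 57 ≈ 62319.632.
Standard quotas: Galen 14.1960, Farrow 2.8199, Eskel 11.8217, Harke 6.8283, Brisco 7.7839, Arden 2.8269, Dorne 10.7234.
Lower quotas: Galen 14, Farrow 2, Eskel 11, Harke 6, Brisco 7, Arden 2, Dorne 10 (sum 52, leaving 5 seats).
Remainders in descending order: Harke 0.8283, Arden 0.8269, Eskel 0.8217, Farrow 0.8199, Brisco 0.7839, Dorne 0.7234, Galen 0.1960.
Largest remainders: Harke, Arden, Eskel, Farrow, Brisco receive the extra seats.
Eskel receives 12.

12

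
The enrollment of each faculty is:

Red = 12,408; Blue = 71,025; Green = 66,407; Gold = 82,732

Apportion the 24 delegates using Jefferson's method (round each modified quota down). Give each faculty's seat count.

Red 1, Blue 7, Green 7, Gold 9

Standard divisor 232572/24 ≈ 9690.5; standard quotas: Red 1.280, Blue 7.329, Green 6.853, Gold 8.537.
Rounding down gives 1, 7, 6, 8 = 22 seats, so the divisor must be adjusted.
With modified divisor 9000: modified quotas Red 1.379, Blue 7.892, Green 7.379, Gold 9.192.
Rounding down: Red 1, Blue 7, Green 7, Gold 9 (total 24).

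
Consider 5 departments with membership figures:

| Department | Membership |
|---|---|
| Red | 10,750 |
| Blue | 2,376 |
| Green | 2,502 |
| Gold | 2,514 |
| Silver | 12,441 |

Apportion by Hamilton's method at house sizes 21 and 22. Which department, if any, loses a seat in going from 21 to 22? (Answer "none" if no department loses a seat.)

Blue

At 21 seats: Red 7, Blue 2, Green 2, Gold 2, Silver 8.
At 22 seats: Red 8, Blue 1, Green 2, Gold 2, Silver 9.
Blue drops from 2 to 1.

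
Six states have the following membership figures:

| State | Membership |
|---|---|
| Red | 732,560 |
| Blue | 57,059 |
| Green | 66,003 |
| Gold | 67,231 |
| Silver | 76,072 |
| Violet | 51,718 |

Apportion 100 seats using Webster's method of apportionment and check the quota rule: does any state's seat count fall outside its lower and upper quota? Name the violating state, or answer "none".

Red

Standard quotas: Red 69.725, Blue 5.431, Green 6.282, Gold 6.399, Silver 7.241, Violet 4.923.
Webster allocation: Red 71, Blue 5, Green 6, Gold 6, Silver 7, Violet 5.
Red has quota 69.725 (lower 69, upper 70) but receives 71 — outside the quota interval.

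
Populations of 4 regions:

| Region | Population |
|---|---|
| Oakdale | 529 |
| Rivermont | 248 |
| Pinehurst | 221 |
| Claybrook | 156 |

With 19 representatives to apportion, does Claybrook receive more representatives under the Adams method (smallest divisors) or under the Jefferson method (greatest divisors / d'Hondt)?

Adams: Oakdale 8, Rivermont 4, Pinehurst 4, Claybrook 3.
Jefferson: Oakdale 9, Rivermont 4, Pinehurst 4, Claybrook 2.
Claybrook gets 3 under Adams and 2 under Jefferson.

Adams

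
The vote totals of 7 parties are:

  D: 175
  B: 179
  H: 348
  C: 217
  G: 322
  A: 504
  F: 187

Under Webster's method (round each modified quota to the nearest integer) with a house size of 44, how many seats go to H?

Standard divisor 1932/44 ≈ 43.909; standard quotas: D 3.986, B 4.077, H 7.925, C 4.942, G 7.333, A 11.478, F 4.259.
Rounding to the nearest integer gives 4, 4, 8, 5, 7, 11, 4 = 43 seats, so the divisor must be adjusted.
With modified divisor 43.4: modified quotas D 4.032, B 4.124, H 8.018, C 5.000, G 7.419, A 11.613, F 4.309.
Rounding to the nearest integer: D 4, B 4, H 8, C 5, G 7, A 12, F 4 (total 44).
H receives 8.

8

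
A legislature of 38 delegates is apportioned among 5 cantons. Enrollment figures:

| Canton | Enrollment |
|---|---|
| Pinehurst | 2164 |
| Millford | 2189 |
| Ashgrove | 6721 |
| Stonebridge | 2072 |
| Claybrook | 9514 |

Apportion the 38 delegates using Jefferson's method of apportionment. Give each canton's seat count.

Standard divisor 22660/38 ≈ 596.316; standard quotas: Pinehurst 3.629, Millford 3.671, Ashgrove 11.271, Stonebridge 3.475, Claybrook 15.955.
Rounding down gives 3, 3, 11, 3, 15 = 35 seats, so the divisor must be adjusted.
With modified divisor 550: modified quotas Pinehurst 3.935, Millford 3.980, Ashgrove 12.220, Stonebridge 3.767, Claybrook 17.298.
Rounding down: Pinehurst 3, Millford 3, Ashgrove 12, Stonebridge 3, Claybrook 17 (total 38).

Pinehurst 3; Millford 3; Ashgrove 12; Stonebridge 3; Claybrook 17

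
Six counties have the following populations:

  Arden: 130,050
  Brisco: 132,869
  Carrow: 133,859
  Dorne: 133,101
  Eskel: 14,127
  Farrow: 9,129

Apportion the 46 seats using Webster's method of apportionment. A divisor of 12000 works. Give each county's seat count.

With modified divisor 12000: modified quotas Arden 10.838, Brisco 11.072, Carrow 11.155, Dorne 11.092, Eskel 1.177, Farrow 0.761.
Rounding to the nearest integer: Arden 11, Brisco 11, Carrow 11, Dorne 11, Eskel 1, Farrow 1 (total 46).

Arden=11, Brisco=11, Carrow=11, Dorne=11, Eskel=1, Farrow=1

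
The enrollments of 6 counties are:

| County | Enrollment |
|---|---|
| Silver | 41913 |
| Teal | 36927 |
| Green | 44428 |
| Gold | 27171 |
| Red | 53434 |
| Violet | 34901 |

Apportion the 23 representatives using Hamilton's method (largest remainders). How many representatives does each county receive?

Standard divisor: 238774 ÷ 23 ≈ 10381.478.
Standard quotas: Silver 4.0373, Teal 3.5570, Green 4.2795, Gold 2.6173, Red 5.1471, Violet 3.3619.
Lower quotas: Silver 4, Teal 3, Green 4, Gold 2, Red 5, Violet 3 (sum 21, leaving 2 seats).
Remainders in descending order: Gold 0.6173, Teal 0.5570, Violet 0.3619, Green 0.2795, Red 0.1471, Silver 0.0373.
Largest remainders: Gold, Teal receive the extra seats.

Silver=4; Teal=4; Green=4; Gold=3; Red=5; Violet=3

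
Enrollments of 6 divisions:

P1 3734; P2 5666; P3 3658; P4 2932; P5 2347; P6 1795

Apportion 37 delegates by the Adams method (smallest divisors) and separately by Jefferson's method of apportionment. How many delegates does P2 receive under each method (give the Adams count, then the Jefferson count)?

10 and 11

Adams: P1 7, P2 10, P3 7, P4 5, P5 4, P6 4.
Jefferson: P1 7, P2 11, P3 7, P4 5, P5 4, P6 3.
P2 gets 10 under Adams and 11 under Jefferson.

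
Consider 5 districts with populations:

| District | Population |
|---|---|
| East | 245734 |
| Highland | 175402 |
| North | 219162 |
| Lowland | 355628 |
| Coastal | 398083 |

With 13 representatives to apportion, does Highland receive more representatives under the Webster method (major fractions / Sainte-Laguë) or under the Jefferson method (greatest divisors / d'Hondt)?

Webster

Webster: East 2, Highland 2, North 2, Lowland 3, Coastal 4.
Jefferson: East 2, Highland 1, North 2, Lowland 4, Coastal 4.
Highland gets 2 under Webster and 1 under Jefferson.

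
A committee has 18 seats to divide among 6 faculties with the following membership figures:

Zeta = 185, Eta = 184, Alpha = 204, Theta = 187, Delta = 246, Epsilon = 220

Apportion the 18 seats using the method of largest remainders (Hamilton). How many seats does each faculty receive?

The standard divisor is 1226/18 ≈ 68.111.
Standard quotas: Zeta 2.716, Eta 2.701, Alpha 2.995, Theta 2.746, Delta 3.612, Epsilon 3.230.
Lower quotas: Zeta 2, Eta 2, Alpha 2, Theta 2, Delta 3, Epsilon 3 (sum 14, leaving 4 seats).
Remainders in descending order: Alpha 0.995, Theta 0.746, Zeta 0.716, Eta 0.701, Delta 0.612, Epsilon 0.230.
Largest remainders: Alpha, Theta, Zeta, Eta receive the extra seats.

Zeta 3, Eta 3, Alpha 3, Theta 3, Delta 3, Epsilon 3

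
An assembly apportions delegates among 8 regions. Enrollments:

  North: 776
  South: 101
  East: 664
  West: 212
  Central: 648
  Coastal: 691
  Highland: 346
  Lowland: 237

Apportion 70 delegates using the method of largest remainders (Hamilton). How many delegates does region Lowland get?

4

Total 3675; standard divisor 3675/70 ≈ 52.5.
Standard quotas: North 14.781, South 1.924, East 12.648, West 4.038, Central 12.343, Coastal 13.162, Highland 6.590, Lowland 4.514.
Lower quotas: North 14, South 1, East 12, West 4, Central 12, Coastal 13, Highland 6, Lowland 4 (sum 66, leaving 4 seats).
Remainders in descending order: South 0.924, North 0.781, East 0.648, Highland 0.590, Lowland 0.514, Central 0.343, Coastal 0.162, West 0.038.
The surplus seats go to South, North, East, Highland.
Lowland receives 4.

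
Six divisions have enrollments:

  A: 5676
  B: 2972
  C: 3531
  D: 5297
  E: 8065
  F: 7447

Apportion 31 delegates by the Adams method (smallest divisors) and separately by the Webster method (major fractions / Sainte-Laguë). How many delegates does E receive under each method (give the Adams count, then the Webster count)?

Adams: A 5, B 3, C 4, D 5, E 7, F 7.
Webster: A 5, B 3, C 3, D 5, E 8, F 7.
E gets 7 under Adams and 8 under Webster.

7 and 8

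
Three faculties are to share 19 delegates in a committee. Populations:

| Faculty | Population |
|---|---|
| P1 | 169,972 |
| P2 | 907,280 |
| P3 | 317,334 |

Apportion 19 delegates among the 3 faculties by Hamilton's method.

Total 1394586; standard divisor 1394586/19 ≈ 73399.263.
Standard quotas: P1 2.3157, P2 12.3609, P3 4.3234.
Lower quotas: P1 2, P2 12, P3 4 (sum 18, leaving 1 seat).
Remainders in descending order: P2 0.3609, P3 0.3234, P1 0.3157.
The surplus seat goes to P2.

P1 2, P2 13, P3 4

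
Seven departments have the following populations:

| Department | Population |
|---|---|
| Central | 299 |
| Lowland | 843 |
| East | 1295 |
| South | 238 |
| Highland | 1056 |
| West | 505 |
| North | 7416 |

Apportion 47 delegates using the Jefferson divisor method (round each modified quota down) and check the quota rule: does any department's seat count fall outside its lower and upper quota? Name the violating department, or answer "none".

Standard quotas: Central 1.206, Lowland 3.400, East 5.224, South 0.960, Highland 4.260, West 2.037, North 29.913.
Jefferson allocation: Central 1, Lowland 3, East 5, South 1, Highland 4, West 2, North 31.
North has quota 29.913 (lower 29, upper 30) but receives 31 — outside the quota interval.

North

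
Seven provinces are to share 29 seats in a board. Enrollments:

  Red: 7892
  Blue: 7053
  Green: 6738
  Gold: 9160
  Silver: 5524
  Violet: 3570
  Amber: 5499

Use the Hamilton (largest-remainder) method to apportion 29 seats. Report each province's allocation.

Standard divisor: 45436 ÷ 29 ≈ 1566.759.
Standard quotas: Red 5.0372, Blue 4.5017, Green 4.3006, Gold 5.8465, Silver 3.5258, Violet 2.2786, Amber 3.5098.
Lower quotas: Red 5, Blue 4, Green 4, Gold 5, Silver 3, Violet 2, Amber 3 (sum 26, leaving 3 seats).
Remainders in descending order: Gold 0.8465, Silver 0.5258, Amber 0.5098, Blue 0.5017, Green 0.3006, Violet 0.2786, Red 0.0372.
Largest remainders: Gold, Silver, Amber receive the extra seats.

Red 5, Blue 4, Green 4, Gold 6, Silver 4, Violet 2, Amber 4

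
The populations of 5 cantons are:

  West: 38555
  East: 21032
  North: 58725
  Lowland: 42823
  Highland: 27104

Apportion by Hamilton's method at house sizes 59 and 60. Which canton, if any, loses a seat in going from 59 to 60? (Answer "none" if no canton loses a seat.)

At 59 seats: West 12, East 7, North 18, Lowland 13, Highland 9.
At 60 seats: West 12, East 7, North 19, Lowland 14, Highland 8.
Highland drops from 9 to 8.

Highland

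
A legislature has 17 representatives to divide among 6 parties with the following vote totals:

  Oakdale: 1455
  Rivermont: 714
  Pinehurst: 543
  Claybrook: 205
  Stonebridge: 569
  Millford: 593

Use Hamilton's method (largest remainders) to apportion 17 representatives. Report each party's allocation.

Oakdale 6, Rivermont 3, Pinehurst 2, Claybrook 1, Stonebridge 2, Millford 3

The standard divisor is 4079/17 ≈ 239.941.
Standard quotas: Oakdale 6.064, Rivermont 2.976, Pinehurst 2.263, Claybrook 0.854, Stonebridge 2.371, Millford 2.471.
Lower quotas: Oakdale 6, Rivermont 2, Pinehurst 2, Claybrook 0, Stonebridge 2, Millford 2 (sum 14, leaving 3 seats).
Remainders in descending order: Rivermont 0.976, Claybrook 0.854, Millford 0.471, Stonebridge 0.371, Pinehurst 0.263, Oakdale 0.064.
The surplus seats go to Rivermont, Claybrook, Millford.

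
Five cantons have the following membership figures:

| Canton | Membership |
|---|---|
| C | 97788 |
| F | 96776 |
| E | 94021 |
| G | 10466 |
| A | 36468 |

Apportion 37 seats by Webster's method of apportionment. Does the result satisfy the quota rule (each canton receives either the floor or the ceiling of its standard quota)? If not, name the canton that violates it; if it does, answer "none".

none

Standard quotas: C 10.784, F 10.672, E 10.368, G 1.154, A 4.022.
Webster allocation: C 11, F 11, E 10, G 1, A 4.
Every allocation lies between the lower and upper quota.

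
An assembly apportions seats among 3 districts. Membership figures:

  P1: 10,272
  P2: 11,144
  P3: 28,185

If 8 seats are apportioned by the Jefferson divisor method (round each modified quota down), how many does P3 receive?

5

Standard divisor 49601/8 ≈ 6200.125; standard quotas: P1 1.657, P2 1.797, P3 4.546.
Rounding down gives 1, 1, 4 = 6 seats, so the divisor must be adjusted.
With modified divisor 5400: modified quotas P1 1.902, P2 2.064, P3 5.219.
Rounding down: P1 1, P2 2, P3 5 (total 8).
P3 receives 5.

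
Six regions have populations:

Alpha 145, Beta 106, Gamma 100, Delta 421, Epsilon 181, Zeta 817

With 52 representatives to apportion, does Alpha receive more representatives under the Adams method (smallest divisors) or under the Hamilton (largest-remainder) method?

Adams

Adams: Alpha 5, Beta 3, Gamma 3, Delta 12, Epsilon 6, Zeta 23.
Hamilton: Alpha 4, Beta 3, Gamma 3, Delta 13, Epsilon 5, Zeta 24.
Alpha gets 5 under Adams and 4 under Hamilton.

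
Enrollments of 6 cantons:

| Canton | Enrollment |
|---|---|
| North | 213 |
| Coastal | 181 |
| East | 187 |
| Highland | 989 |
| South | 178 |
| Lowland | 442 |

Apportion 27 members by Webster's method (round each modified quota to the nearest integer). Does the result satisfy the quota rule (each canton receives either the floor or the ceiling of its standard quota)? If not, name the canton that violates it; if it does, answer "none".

Standard quotas: North 2.626, Coastal 2.232, East 2.305, Highland 12.193, South 2.195, Lowland 5.449.
Webster allocation: North 3, Coastal 2, East 2, Highland 12, South 2, Lowland 6.
Every allocation lies between the lower and upper quota.

none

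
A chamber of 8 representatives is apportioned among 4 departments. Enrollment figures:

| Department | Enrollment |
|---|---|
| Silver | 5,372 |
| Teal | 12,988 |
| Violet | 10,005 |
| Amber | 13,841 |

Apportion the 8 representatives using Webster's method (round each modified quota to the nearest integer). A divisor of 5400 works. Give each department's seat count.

With modified divisor 5400: modified quotas Silver 0.995, Teal 2.405, Violet 1.853, Amber 2.563.
Rounding to the nearest integer: Silver 1, Teal 2, Violet 2, Amber 3 (total 8).

Silver 1; Teal 2; Violet 2; Amber 3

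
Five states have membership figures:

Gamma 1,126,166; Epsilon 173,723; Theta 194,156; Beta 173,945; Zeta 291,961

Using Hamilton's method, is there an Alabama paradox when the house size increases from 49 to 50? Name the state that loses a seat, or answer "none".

At 49 seats: Gamma 28, Epsilon 4, Theta 5, Beta 5, Zeta 7.
At 50 seats: Gamma 29, Epsilon 4, Theta 5, Beta 4, Zeta 8.
Beta drops from 5 to 4.

Beta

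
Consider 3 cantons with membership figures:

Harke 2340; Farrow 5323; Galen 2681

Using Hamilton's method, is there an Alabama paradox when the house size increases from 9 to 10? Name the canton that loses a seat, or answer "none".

none

At 9 seats: Harke 2, Farrow 5, Galen 2.
At 10 seats: Harke 2, Farrow 5, Galen 3.
No canton's allocation decreased.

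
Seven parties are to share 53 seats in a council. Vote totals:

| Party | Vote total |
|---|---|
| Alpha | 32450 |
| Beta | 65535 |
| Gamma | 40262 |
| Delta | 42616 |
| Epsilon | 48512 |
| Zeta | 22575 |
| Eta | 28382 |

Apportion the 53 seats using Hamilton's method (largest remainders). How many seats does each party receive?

Alpha 6, Beta 13, Gamma 8, Delta 8, Epsilon 9, Zeta 4, Eta 5

Total 280332; standard divisor 280332/53 ≈ 5289.283.
Standard quotas: Alpha 6.1350, Beta 12.3901, Gamma 7.6120, Delta 8.0570, Epsilon 9.1718, Zeta 4.2681, Eta 5.3659.
Lower quotas: Alpha 6, Beta 12, Gamma 7, Delta 8, Epsilon 9, Zeta 4, Eta 5 (sum 51, leaving 2 seats).
Remainders in descending order: Gamma 0.6120, Beta 0.3901, Eta 0.3659, Zeta 0.2681, Epsilon 0.1718, Alpha 0.1350, Delta 0.0570.
The surplus seats go to Gamma, Beta.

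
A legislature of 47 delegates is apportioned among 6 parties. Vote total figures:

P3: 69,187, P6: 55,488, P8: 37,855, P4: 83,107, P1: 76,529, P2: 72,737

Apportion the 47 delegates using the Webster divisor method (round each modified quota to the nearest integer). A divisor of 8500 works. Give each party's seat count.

With modified divisor 8500: modified quotas P3 8.140, P6 6.528, P8 4.454, P4 9.777, P1 9.003, P2 8.557.
Rounding to the nearest integer: P3 8, P6 7, P8 4, P4 10, P1 9, P2 9 (total 47).

P3=8, P6=7, P8=4, P4=10, P1=9, P2=9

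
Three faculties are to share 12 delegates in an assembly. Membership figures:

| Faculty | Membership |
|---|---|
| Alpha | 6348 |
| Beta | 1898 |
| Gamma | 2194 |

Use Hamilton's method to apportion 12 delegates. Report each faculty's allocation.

Alpha 7, Beta 2, Gamma 3

The standard divisor is 10440/12 = 870.
Standard quotas: Alpha 7.2966, Beta 2.1816, Gamma 2.5218.
Lower quotas: Alpha 7, Beta 2, Gamma 2 (sum 11, leaving 1 seat).
Remainders in descending order: Gamma 0.5218, Alpha 0.2966, Beta 0.1816.
The surplus seat goes to Gamma.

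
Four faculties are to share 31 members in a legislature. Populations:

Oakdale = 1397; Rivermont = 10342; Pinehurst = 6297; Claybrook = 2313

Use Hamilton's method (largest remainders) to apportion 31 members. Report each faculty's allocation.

Total 20349; standard divisor 20349/31 ≈ 656.419.
Standard quotas: Oakdale 2.1282, Rivermont 15.7552, Pinehurst 9.5930, Claybrook 3.5237.
Lower quotas: Oakdale 2, Rivermont 15, Pinehurst 9, Claybrook 3 (sum 29, leaving 2 seats).
Remainders in descending order: Rivermont 0.7552, Pinehurst 0.5930, Claybrook 0.5237, Oakdale 0.1282.
The surplus seats go to Rivermont, Pinehurst.

Oakdale: 2, Rivermont: 16, Pinehurst: 10, Claybrook: 3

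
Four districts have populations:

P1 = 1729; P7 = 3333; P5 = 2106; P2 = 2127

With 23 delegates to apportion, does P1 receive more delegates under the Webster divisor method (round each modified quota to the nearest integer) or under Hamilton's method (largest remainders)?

Webster: P1 4, P7 9, P5 5, P2 5.
Hamilton: P1 5, P7 8, P5 5, P2 5.
P1 gets 4 under Webster and 5 under Hamilton.

Hamilton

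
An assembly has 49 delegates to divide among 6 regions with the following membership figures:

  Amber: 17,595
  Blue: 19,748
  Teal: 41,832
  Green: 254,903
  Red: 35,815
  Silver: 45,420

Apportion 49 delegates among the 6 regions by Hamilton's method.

Standard divisor: 415313 ÷ 49 ≈ 8475.776.
Standard quotas: Amber 2.0759, Blue 2.3299, Teal 4.9355, Green 30.0743, Red 4.2256, Silver 5.3588.
Lower quotas: Amber 2, Blue 2, Teal 4, Green 30, Red 4, Silver 5 (sum 47, leaving 2 seats).
Remainders in descending order: Teal 0.9355, Silver 0.3588, Blue 0.3299, Red 0.2256, Amber 0.0759, Green 0.0743.
The surplus seats go to Teal, Silver.

Amber 2, Blue 2, Teal 5, Green 30, Red 4, Silver 6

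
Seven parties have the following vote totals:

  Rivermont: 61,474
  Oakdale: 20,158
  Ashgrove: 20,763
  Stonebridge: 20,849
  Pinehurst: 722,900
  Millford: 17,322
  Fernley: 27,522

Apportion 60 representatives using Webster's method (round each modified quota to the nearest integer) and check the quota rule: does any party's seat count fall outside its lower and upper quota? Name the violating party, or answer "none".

Pinehurst

Standard quotas: Rivermont 4.140, Oakdale 1.357, Ashgrove 1.398, Stonebridge 1.404, Pinehurst 48.681, Millford 1.166, Fernley 1.853.
Webster allocation: Rivermont 4, Oakdale 1, Ashgrove 1, Stonebridge 1, Pinehurst 50, Millford 1, Fernley 2.
Pinehurst has quota 48.681 (lower 48, upper 49) but receives 50 — outside the quota interval.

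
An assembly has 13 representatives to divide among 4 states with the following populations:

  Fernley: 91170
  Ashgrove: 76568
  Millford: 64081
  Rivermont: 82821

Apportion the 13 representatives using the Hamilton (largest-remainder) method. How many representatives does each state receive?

Total 314640; standard divisor 314640/13 ≈ 24203.077.
Standard quotas: Fernley 3.7669, Ashgrove 3.1636, Millford 2.6476, Rivermont 3.4219.
Lower quotas: Fernley 3, Ashgrove 3, Millford 2, Rivermont 3 (sum 11, leaving 2 seats).
Remainders in descending order: Fernley 0.7669, Millford 0.6476, Rivermont 0.4219, Ashgrove 0.1636.
The surplus seats go to Fernley, Millford.

Fernley 4; Ashgrove 3; Millford 3; Rivermont 3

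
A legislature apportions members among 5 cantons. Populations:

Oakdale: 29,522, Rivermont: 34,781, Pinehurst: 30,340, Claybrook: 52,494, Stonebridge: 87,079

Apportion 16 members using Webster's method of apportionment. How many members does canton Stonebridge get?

6

Standard divisor 234216/16 ≈ 14638.5; standard quotas: Oakdale 2.017, Rivermont 2.376, Pinehurst 2.073, Claybrook 3.586, Stonebridge 5.949.
Rounding to the nearest integer gives Oakdale 2, Rivermont 2, Pinehurst 2, Claybrook 4, Stonebridge 6 — total 16, matching the house size, so no adjustment is needed.
Stonebridge receives 6.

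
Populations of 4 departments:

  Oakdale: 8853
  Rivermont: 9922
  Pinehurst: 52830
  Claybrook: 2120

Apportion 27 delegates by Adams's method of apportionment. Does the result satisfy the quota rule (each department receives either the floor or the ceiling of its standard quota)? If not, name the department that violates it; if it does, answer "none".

Standard quotas: Oakdale 3.242, Rivermont 3.634, Pinehurst 19.348, Claybrook 0.776.
Adams allocation: Oakdale 4, Rivermont 4, Pinehurst 18, Claybrook 1.
Pinehurst has quota 19.348 (lower 19, upper 20) but receives 18 — outside the quota interval.

Pinehurst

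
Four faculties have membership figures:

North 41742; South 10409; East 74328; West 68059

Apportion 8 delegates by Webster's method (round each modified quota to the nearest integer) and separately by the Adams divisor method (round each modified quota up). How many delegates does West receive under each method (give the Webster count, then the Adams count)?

3 and 2

Webster: North 2, South 0, East 3, West 3.
Adams: North 2, South 1, East 3, West 2.
West gets 3 under Webster and 2 under Adams.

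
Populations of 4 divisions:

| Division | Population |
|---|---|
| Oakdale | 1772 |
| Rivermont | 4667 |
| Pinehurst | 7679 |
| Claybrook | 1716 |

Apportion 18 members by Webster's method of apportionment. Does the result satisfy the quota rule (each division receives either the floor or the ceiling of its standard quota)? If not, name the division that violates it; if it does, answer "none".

none

Standard quotas: Oakdale 2.014, Rivermont 5.305, Pinehurst 8.729, Claybrook 1.951.
Webster allocation: Oakdale 2, Rivermont 5, Pinehurst 9, Claybrook 2.
Every allocation lies between the lower and upper quota.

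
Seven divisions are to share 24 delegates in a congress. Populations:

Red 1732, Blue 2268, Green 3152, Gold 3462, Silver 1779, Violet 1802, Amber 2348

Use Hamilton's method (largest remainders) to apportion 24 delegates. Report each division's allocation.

Standard divisor: 16543 ÷ 24 ≈ 689.292.
Standard quotas: Red 2.513, Blue 3.290, Green 4.573, Gold 5.023, Silver 2.581, Violet 2.614, Amber 3.406.
Lower quotas: Red 2, Blue 3, Green 4, Gold 5, Silver 2, Violet 2, Amber 3 (sum 21, leaving 3 seats).
Remainders in descending order: Violet 0.614, Silver 0.581, Green 0.573, Red 0.513, Amber 0.406, Blue 0.290, Gold 0.023.
The surplus seats go to Violet, Silver, Green.

Red: 2, Blue: 3, Green: 5, Gold: 5, Silver: 3, Violet: 3, Amber: 3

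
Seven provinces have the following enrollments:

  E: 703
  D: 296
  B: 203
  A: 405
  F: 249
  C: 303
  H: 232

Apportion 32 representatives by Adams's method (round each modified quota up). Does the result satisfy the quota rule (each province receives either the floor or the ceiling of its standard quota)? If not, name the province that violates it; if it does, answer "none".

none

Standard quotas: E 9.409, D 3.962, B 2.717, A 5.420, F 3.332, C 4.055, H 3.105.
Adams allocation: E 9, D 4, B 3, A 5, F 4, C 4, H 3.
Every allocation lies between the lower and upper quota.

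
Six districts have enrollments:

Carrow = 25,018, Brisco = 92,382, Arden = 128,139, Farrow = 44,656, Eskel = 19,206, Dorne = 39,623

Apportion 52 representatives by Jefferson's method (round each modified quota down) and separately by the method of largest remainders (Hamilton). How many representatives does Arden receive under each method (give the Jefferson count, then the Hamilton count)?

Jefferson: Carrow 3, Brisco 14, Arden 20, Farrow 6, Eskel 3, Dorne 6.
Hamilton: Carrow 4, Brisco 14, Arden 19, Farrow 6, Eskel 3, Dorne 6.
Arden gets 20 under Jefferson and 19 under Hamilton.

20 and 19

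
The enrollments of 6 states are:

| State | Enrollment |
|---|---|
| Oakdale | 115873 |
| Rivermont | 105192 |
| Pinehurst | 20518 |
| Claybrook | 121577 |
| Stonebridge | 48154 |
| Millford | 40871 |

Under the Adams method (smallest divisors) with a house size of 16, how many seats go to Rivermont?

Standard divisor 452185/16 ≈ 28261.562; standard quotas: Oakdale 4.100, Rivermont 3.722, Pinehurst 0.726, Claybrook 4.302, Stonebridge 1.704, Millford 1.446.
Rounding up gives 5, 4, 1, 5, 2, 2 = 19 seats, so the divisor must be adjusted.
With modified divisor 36800: modified quotas Oakdale 3.149, Rivermont 2.858, Pinehurst 0.558, Claybrook 3.304, Stonebridge 1.309, Millford 1.111.
Rounding up: Oakdale 4, Rivermont 3, Pinehurst 1, Claybrook 4, Stonebridge 2, Millford 2 (total 16).
Rivermont receives 3.

3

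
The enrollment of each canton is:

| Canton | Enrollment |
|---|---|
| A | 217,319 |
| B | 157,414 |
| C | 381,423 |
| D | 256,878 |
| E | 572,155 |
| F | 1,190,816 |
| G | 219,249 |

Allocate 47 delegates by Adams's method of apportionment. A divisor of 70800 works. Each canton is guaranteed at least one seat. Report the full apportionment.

With modified divisor 70800: modified quotas A 3.069, B 2.223, C 5.387, D 3.628, E 8.081, F 16.819, G 3.097.
Rounding up: A 4, B 3, C 6, D 4, E 9, F 17, G 4 (total 47).

A=4; B=3; C=6; D=4; E=9; F=17; G=4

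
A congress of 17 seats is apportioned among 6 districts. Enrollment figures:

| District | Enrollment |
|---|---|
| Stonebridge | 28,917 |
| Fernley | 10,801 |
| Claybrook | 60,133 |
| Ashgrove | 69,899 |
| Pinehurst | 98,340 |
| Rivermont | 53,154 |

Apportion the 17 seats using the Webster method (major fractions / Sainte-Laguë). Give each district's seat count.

Stonebridge 1, Fernley 1, Claybrook 3, Ashgrove 4, Pinehurst 5, Rivermont 3

Standard divisor 321244/17 ≈ 18896.706; standard quotas: Stonebridge 1.530, Fernley 0.572, Claybrook 3.182, Ashgrove 3.699, Pinehurst 5.204, Rivermont 2.813.
Rounding to the nearest integer gives 2, 1, 3, 4, 5, 3 = 18 seats, so the divisor must be adjusted.
With modified divisor 19600: modified quotas Stonebridge 1.475, Fernley 0.551, Claybrook 3.068, Ashgrove 3.566, Pinehurst 5.017, Rivermont 2.712.
Rounding to the nearest integer: Stonebridge 1, Fernley 1, Claybrook 3, Ashgrove 4, Pinehurst 5, Rivermont 3 (total 17).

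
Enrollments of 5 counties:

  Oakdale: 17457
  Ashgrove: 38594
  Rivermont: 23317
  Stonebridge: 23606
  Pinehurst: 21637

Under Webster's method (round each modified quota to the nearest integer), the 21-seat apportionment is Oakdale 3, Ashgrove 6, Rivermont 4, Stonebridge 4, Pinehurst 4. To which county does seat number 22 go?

Priority for the next seat is population ÷ (current seats + 0.5).
Priorities: Oakdale 4987.714, Ashgrove 5937.538, Rivermont 5181.556, Stonebridge 5245.778, Pinehurst 4808.222.
Highest priority: Ashgrove.

Ashgrove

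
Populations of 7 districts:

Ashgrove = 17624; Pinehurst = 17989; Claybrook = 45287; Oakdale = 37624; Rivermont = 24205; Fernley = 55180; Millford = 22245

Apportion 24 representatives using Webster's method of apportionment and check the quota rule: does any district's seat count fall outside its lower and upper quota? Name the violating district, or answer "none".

Standard quotas: Ashgrove 1.921, Pinehurst 1.961, Claybrook 4.937, Oakdale 4.102, Rivermont 2.639, Fernley 6.015, Millford 2.425.
Webster allocation: Ashgrove 2, Pinehurst 2, Claybrook 5, Oakdale 4, Rivermont 3, Fernley 6, Millford 2.
Every allocation lies between the lower and upper quota.

none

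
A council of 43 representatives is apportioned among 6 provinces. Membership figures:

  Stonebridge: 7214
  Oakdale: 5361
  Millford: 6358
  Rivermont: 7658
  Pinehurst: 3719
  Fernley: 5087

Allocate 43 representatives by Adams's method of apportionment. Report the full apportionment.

Stonebridge 9; Oakdale 6; Millford 8; Rivermont 9; Pinehurst 5; Fernley 6

Standard divisor 35397/43 ≈ 823.186; standard quotas: Stonebridge 8.764, Oakdale 6.513, Millford 7.724, Rivermont 9.303, Pinehurst 4.518, Fernley 6.180.
Rounding up gives 9, 7, 8, 10, 5, 7 = 46 seats, so the divisor must be adjusted.
With modified divisor 898: modified quotas Stonebridge 8.033, Oakdale 5.970, Millford 7.080, Rivermont 8.528, Pinehurst 4.141, Fernley 5.665.
Rounding up: Stonebridge 9, Oakdale 6, Millford 8, Rivermont 9, Pinehurst 5, Fernley 6 (total 43).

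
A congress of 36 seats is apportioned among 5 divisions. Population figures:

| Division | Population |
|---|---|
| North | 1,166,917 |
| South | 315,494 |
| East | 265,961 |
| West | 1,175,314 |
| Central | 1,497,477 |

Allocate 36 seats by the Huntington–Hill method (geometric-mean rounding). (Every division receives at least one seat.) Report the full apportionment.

With divisor 123446: modified quotas North 9.453, South 2.556, East 2.154, West 9.521, Central 12.131.
Geometric-mean thresholds: North √(9·10)=9.487, South √(2·3)=2.449, East √(2·3)=2.449, West √(9·10)=9.487, Central √(12·13)=12.490.
Each quota rounded against its threshold gives North 9, South 3, East 2, West 10, Central 12 (total 36).

North 9, South 3, East 2, West 10, Central 12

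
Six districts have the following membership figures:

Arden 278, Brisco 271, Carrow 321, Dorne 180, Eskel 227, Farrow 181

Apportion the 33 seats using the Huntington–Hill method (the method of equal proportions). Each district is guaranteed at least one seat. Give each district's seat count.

With divisor 42.8959: modified quotas Arden 6.481, Brisco 6.318, Carrow 7.483, Dorne 4.196, Eskel 5.292, Farrow 4.220.
Geometric-mean thresholds: Arden √(6·7)=6.481, Brisco √(6·7)=6.481, Carrow √(7·8)=7.483, Dorne √(4·5)=4.472, Eskel √(5·6)=5.477, Farrow √(4·5)=4.472.
Each quota rounded against its threshold gives Arden 7, Brisco 6, Carrow 7, Dorne 4, Eskel 5, Farrow 4 (total 33).

Arden 7, Brisco 6, Carrow 7, Dorne 4, Eskel 5, Farrow 4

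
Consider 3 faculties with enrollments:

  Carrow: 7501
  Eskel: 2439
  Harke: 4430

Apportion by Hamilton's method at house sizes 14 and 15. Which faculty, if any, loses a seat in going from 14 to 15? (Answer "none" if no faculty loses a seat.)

Eskel

At 14 seats: Carrow 7, Eskel 3, Harke 4.
At 15 seats: Carrow 8, Eskel 2, Harke 5.
Eskel drops from 3 to 2.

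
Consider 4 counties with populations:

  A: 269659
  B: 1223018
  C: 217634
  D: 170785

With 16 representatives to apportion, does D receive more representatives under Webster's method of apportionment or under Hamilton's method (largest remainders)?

Hamilton

Webster: A 2, B 11, C 2, D 1.
Hamilton: A 2, B 10, C 2, D 2.
D gets 1 under Webster and 2 under Hamilton.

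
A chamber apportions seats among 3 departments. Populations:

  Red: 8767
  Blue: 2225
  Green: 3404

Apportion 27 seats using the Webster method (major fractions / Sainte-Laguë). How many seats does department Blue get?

4

Standard divisor 14396/27 ≈ 533.185; standard quotas: Red 16.443, Blue 4.173, Green 6.384.
Rounding to the nearest integer gives 16, 4, 6 = 26 seats, so the divisor must be adjusted.
With modified divisor 530: modified quotas Red 16.542, Blue 4.198, Green 6.423.
Rounding to the nearest integer: Red 17, Blue 4, Green 6 (total 27).
Blue receives 4.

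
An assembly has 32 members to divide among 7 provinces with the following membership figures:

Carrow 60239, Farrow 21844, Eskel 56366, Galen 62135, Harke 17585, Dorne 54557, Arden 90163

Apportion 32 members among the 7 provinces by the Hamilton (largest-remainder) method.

Carrow 5, Farrow 2, Eskel 5, Galen 5, Harke 2, Dorne 5, Arden 8

Standard divisor: 362889 ÷ 32 ≈ 11340.281.
Standard quotas: Carrow 5.3119, Farrow 1.9262, Eskel 4.9704, Galen 5.4791, Harke 1.5507, Dorne 4.8109, Arden 7.9507.
Lower quotas: Carrow 5, Farrow 1, Eskel 4, Galen 5, Harke 1, Dorne 4, Arden 7 (sum 27, leaving 5 seats).
Remainders in descending order: Eskel 0.9704, Arden 0.9507, Farrow 0.9262, Dorne 0.8109, Harke 0.5507, Galen 0.4791, Carrow 0.3119.
The surplus seats go to Eskel, Arden, Farrow, Dorne, Harke.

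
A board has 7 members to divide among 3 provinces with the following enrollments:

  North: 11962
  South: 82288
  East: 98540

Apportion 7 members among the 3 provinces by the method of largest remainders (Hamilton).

The standard divisor is 192790/7 ≈ 27541.429.
Standard quotas: North 0.4343, South 2.9878, East 3.5779.
Lower quotas: North 0, South 2, East 3 (sum 5, leaving 2 seats).
Remainders in descending order: South 0.9878, East 0.5779, North 0.4343.
Largest remainders: South, East receive the extra seats.

North 0; South 3; East 4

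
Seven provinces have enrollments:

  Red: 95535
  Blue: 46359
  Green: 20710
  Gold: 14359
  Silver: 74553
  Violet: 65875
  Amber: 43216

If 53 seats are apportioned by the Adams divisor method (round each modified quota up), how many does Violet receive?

10

Standard divisor 360607/53 ≈ 6803.906; standard quotas: Red 14.041, Blue 6.814, Green 3.044, Gold 2.110, Silver 10.957, Violet 9.682, Amber 6.352.
Rounding up gives 15, 7, 4, 3, 11, 10, 7 = 57 seats, so the divisor must be adjusted.
With modified divisor 7300: modified quotas Red 13.087, Blue 6.351, Green 2.837, Gold 1.967, Silver 10.213, Violet 9.024, Amber 5.920.
Rounding up: Red 14, Blue 7, Green 3, Gold 2, Silver 11, Violet 10, Amber 6 (total 53).
Violet receives 10.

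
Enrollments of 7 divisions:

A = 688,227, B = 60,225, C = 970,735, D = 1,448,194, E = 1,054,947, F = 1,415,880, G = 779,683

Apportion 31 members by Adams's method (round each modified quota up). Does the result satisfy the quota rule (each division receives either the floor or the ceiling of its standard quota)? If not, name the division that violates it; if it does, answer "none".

none

Standard quotas: A 3.324, B 0.291, C 4.689, D 6.995, E 5.096, F 6.839, G 3.766.
Adams allocation: A 3, B 1, C 5, D 7, E 5, F 6, G 4.
Every allocation lies between the lower and upper quota.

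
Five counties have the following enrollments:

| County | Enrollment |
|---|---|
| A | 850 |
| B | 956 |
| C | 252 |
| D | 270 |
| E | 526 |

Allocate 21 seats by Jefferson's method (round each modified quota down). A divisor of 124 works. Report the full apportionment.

A: 6, B: 7, C: 2, D: 2, E: 4

With modified divisor 124: modified quotas A 6.855, B 7.710, C 2.032, D 2.177, E 4.242.
Rounding down: A 6, B 7, C 2, D 2, E 4 (total 21).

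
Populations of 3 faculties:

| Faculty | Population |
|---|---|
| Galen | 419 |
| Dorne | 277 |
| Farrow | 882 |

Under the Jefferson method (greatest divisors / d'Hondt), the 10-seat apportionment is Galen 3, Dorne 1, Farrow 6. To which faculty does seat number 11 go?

Dorne

Priority for the next seat is population ÷ (current seats + 1).
Priorities: Galen 104.750, Dorne 138.500, Farrow 126.000.
Highest priority: Dorne.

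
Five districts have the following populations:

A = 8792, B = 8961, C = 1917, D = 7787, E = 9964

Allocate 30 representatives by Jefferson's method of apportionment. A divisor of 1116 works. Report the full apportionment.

With modified divisor 1116: modified quotas A 7.878, B 8.030, C 1.718, D 6.978, E 8.928.
Rounding down: A 7, B 8, C 1, D 6, E 8 (total 30).

A: 7, B: 8, C: 1, D: 6, E: 8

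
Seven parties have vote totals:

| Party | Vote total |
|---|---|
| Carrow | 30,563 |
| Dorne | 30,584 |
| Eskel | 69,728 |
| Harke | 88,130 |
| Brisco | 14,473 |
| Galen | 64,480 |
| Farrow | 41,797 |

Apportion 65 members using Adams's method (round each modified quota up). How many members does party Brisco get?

Standard divisor 339755/65 ≈ 5227; standard quotas: Carrow 5.847, Dorne 5.851, Eskel 13.340, Harke 16.861, Brisco 2.769, Galen 12.336, Farrow 7.996.
Rounding up gives 6, 6, 14, 17, 3, 13, 8 = 67 seats, so the divisor must be adjusted.
With modified divisor 5400: modified quotas Carrow 5.660, Dorne 5.664, Eskel 12.913, Harke 16.320, Brisco 2.680, Galen 11.941, Farrow 7.740.
Rounding up: Carrow 6, Dorne 6, Eskel 13, Harke 17, Brisco 3, Galen 12, Farrow 8 (total 65).
Brisco receives 3.

3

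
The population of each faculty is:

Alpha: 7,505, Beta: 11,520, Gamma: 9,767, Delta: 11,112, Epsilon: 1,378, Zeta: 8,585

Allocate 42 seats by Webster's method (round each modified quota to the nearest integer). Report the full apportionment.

Alpha 6; Beta 10; Gamma 8; Delta 10; Epsilon 1; Zeta 7

Standard divisor 49867/42 ≈ 1187.31; standard quotas: Alpha 6.321, Beta 9.703, Gamma 8.226, Delta 9.359, Epsilon 1.161, Zeta 7.231.
Rounding to the nearest integer gives 6, 10, 8, 9, 1, 7 = 41 seats, so the divisor must be adjusted.
With modified divisor 1160: modified quotas Alpha 6.470, Beta 9.931, Gamma 8.420, Delta 9.579, Epsilon 1.188, Zeta 7.401.
Rounding to the nearest integer: Alpha 6, Beta 10, Gamma 8, Delta 10, Epsilon 1, Zeta 7 (total 42).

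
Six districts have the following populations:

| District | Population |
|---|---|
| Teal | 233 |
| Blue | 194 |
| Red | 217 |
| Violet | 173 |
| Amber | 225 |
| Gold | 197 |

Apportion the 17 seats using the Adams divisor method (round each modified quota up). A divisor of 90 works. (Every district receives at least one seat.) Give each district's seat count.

Teal 3, Blue 3, Red 3, Violet 2, Amber 3, Gold 3

With modified divisor 90: modified quotas Teal 2.589, Blue 2.156, Red 2.411, Violet 1.922, Amber 2.500, Gold 2.189.
Rounding up: Teal 3, Blue 3, Red 3, Violet 2, Amber 3, Gold 3 (total 17).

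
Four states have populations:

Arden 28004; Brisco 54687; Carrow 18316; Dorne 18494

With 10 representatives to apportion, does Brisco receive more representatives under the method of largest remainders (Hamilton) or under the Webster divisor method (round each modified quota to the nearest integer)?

Hamilton

Hamilton: Arden 2, Brisco 5, Carrow 1, Dorne 2.
Webster: Arden 2, Brisco 4, Carrow 2, Dorne 2.
Brisco gets 5 under Hamilton and 4 under Webster.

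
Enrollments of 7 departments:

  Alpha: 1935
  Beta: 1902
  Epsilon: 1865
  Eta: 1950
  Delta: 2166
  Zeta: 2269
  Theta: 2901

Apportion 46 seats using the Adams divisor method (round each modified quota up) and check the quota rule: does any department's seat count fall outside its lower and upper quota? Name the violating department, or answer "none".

none

Standard quotas: Alpha 5.939, Beta 5.837, Epsilon 5.724, Eta 5.985, Delta 6.648, Zeta 6.964, Theta 8.904.
Adams allocation: Alpha 6, Beta 6, Epsilon 6, Eta 6, Delta 6, Zeta 7, Theta 9.
Every allocation lies between the lower and upper quota.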